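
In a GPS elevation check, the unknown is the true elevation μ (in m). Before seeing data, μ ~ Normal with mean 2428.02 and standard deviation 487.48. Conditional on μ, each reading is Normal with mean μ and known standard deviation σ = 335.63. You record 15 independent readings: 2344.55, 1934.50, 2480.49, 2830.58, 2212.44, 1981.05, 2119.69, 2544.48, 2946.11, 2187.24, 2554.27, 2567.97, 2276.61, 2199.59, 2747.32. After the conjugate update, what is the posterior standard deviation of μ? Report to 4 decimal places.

For Normal data with known variance σ², a Normal(μ₀, σ₀²) prior on μ is conjugate. Posterior precision = 1/σ₀² + n/σ²; posterior mean is the precision-weighted average of μ₀ and x̄.
σ₀² = 487.48² = 237636.7504, σ² = 335.63² = 112647.4969; σ² + n·σ₀² = 112647.4969 + 15·237636.7504 = 3677198.7529.
Posterior precision = 1/σ₀² + n/σ² = 1/237636.7504 + 15/112647.4969 = (σ² + n·σ₀²)/(σ₀²σ²) = 3677198.7529/(237636.7504·112647.4969); posterior variance σₙ² = σ₀²σ²/(σ² + n·σ₀²) = 237636.7504·112647.4969/3677198.7529 = 7279.776510.
Posterior SD = √σₙ² = √(237636.7504·112647.4969/3677198.7529) = 85.3216.

85.3216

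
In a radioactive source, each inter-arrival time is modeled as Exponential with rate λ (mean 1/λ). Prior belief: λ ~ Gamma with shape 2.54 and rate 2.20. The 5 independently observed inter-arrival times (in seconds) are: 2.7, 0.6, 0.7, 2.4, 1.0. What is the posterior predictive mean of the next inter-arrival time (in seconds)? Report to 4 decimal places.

With a Gamma(shape α, rate β) prior on the exponential rate λ, the posterior after n observations with total T = Σxᵢ is Gamma(α+n, β+T).
Sum of observations T = 7.4 seconds; n = 5.
Posterior: Gamma(2.54+5, 2.20+7.4) = Gamma(7.54, 9.60).
The predictive distribution for the next observation is Lomax; its mean is β/(α−1) = 9.60/6.54 = 1.4679.

1.4679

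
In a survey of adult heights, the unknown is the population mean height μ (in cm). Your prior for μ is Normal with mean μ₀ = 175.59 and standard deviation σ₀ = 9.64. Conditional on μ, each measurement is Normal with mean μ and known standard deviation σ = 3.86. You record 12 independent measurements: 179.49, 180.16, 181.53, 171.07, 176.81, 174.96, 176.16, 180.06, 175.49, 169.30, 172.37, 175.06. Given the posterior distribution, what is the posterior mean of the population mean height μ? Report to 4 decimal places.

For Normal data with known variance σ², a Normal(μ₀, σ₀²) prior on μ is conjugate. Posterior precision = 1/σ₀² + n/σ²; posterior mean is the precision-weighted average of μ₀ and x̄.
Σxᵢ = 179.49 + 180.16 + 181.53 + 171.07 + 176.81 + 174.96 + 176.16 + 180.06 + 175.49 + 169.30 + 172.37 + 175.06 = 2112.46, so n·x̄ = 2112.46.
σ₀² = 9.64² = 92.9296, σ² = 3.86² = 14.8996; σ² + n·σ₀² = 14.8996 + 12·92.9296 = 1130.0548.
Posterior mean = (μ₀/σ₀² + n·x̄/σ²)/(1/σ₀² + n/σ²) = (σ²·μ₀ + σ₀²·n·x̄)/(σ² + n·σ₀²) = (14.8996·175.59 + 92.9296·2112.46)/1130.0548 = 198926.28358/1130.0548 = 176.0324.

176.0324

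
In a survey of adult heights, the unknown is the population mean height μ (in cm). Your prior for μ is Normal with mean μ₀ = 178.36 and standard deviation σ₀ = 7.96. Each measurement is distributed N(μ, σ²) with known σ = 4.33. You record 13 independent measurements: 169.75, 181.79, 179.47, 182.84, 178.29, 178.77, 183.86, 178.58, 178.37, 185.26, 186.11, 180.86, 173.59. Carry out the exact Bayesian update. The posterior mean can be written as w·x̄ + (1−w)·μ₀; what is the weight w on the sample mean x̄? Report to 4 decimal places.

0.9777

For Normal data with known variance σ², a Normal(μ₀, σ₀²) prior on μ is conjugate. Posterior precision = 1/σ₀² + n/σ²; posterior mean is the precision-weighted average of μ₀ and x̄.
σ₀² = 7.96² = 63.3616, σ² = 4.33² = 18.7489. Prior precision 1/σ₀² = 1/63.3616; data precision n/σ² = 13/18.7489.
w = (n/σ²)/(1/σ₀² + n/σ²) = n·σ₀²/(σ² + n·σ₀²) = 13·63.3616/(18.7489 + 13·63.3616) = 823.7008/842.4497 = 0.9777.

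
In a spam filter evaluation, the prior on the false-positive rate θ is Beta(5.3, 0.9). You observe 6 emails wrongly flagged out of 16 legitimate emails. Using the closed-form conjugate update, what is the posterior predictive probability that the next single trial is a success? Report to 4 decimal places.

The Beta prior is conjugate to a Binomial/Bernoulli likelihood; the update adds successes to α and failures to β.
Posterior: Beta(α+k, β+n−k) = Beta(5.3+6, 0.9+10) = Beta(11.3, 10.9).
For a single future Bernoulli trial, P(success | data) = α/(α+β) = 0.5090.

0.5090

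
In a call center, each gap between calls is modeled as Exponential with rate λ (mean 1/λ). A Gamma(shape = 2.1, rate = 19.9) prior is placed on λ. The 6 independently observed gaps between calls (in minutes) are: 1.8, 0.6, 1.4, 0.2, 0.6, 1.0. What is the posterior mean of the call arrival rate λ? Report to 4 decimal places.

0.3176

With a Gamma(shape α, rate β) prior on the exponential rate λ, the posterior after n observations with total T = Σxᵢ is Gamma(α+n, β+T).
Sum of observations T = 5.6 minutes; n = 6.
Posterior: Gamma(2.1+6, 19.9+5.6) = Gamma(8.1, 25.5).
Posterior mean of λ = α/β = 8.1/25.5 = 0.3176.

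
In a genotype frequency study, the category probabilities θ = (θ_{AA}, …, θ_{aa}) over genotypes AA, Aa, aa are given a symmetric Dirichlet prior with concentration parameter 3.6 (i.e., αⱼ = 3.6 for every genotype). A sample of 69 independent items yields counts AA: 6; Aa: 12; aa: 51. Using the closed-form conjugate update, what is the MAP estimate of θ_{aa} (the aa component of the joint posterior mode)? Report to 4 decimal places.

The Dirichlet prior is conjugate to the Multinomial likelihood: each posterior αⱼ = prior αⱼ + observed count nⱼ.
Posterior concentration: (9.6, 15.6, 54.6), total = 79.8.
Joint mode component: (α_{aa}−1)/(Σα−K) = 53.6/76.8 = 0.6979.

0.6979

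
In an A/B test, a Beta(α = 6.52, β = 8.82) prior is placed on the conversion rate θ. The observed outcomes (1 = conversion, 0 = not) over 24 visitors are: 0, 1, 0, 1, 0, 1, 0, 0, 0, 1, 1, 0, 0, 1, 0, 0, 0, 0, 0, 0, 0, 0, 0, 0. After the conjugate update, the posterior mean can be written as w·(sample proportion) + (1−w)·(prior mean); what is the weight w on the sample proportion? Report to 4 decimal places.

0.6101

The Beta prior is conjugate to a Binomial/Bernoulli likelihood; the update adds successes to α and failures to β.
Posterior mean = (α₀+k)/(α₀+β₀+n) = [n/(α₀+β₀+n)]·(k/n) + [(α₀+β₀)/(α₀+β₀+n)]·α₀/(α₀+β₀), so only n and the prior enter the weight.
The weight on the data is w = n/(α₀+β₀+n) = 24/(6.52+8.82+24) = 24/39.34 = 0.6101.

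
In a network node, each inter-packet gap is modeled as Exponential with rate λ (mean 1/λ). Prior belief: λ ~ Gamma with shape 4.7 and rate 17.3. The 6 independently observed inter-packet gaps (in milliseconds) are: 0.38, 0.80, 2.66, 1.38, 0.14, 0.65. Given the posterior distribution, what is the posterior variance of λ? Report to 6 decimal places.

With a Gamma(shape α, rate β) prior on the exponential rate λ, the posterior after n observations with total T = Σxᵢ is Gamma(α+n, β+T).
Sum of observations T = 6.01 milliseconds; n = 6.
Posterior: Gamma(4.7+6, 17.3+6.01) = Gamma(10.7, 23.31).
Var = α/β² = 0.019692.

0.019692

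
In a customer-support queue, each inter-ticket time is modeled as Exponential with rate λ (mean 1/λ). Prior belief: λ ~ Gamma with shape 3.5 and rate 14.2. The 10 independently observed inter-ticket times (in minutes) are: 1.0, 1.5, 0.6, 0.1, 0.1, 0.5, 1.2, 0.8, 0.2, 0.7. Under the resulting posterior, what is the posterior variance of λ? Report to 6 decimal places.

With a Gamma(shape α, rate β) prior on the exponential rate λ, the posterior after n observations with total T = Σxᵢ is Gamma(α+n, β+T).
Sum of observations T = 6.7 minutes; n = 10.
Posterior: Gamma(3.5+10, 14.2+6.7) = Gamma(13.5, 20.9).
Var = α/β² = 0.030906.

0.030906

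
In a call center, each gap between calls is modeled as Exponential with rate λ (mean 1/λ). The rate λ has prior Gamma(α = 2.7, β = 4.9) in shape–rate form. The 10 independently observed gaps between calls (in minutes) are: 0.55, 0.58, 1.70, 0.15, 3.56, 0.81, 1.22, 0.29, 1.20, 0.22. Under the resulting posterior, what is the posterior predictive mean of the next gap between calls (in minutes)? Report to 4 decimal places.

1.2974

With a Gamma(shape α, rate β) prior on the exponential rate λ, the posterior after n observations with total T = Σxᵢ is Gamma(α+n, β+T).
Sum of observations T = 10.28 minutes; n = 10.
Posterior: Gamma(2.7+10, 4.9+10.28) = Gamma(12.7, 15.18).
The predictive distribution for the next observation is Lomax; its mean is β/(α−1) = 15.18/11.7 = 1.2974.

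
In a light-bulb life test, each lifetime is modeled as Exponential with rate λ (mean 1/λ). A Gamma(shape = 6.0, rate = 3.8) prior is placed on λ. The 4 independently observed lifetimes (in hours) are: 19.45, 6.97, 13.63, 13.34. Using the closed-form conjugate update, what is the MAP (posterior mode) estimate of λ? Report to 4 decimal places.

0.1574

With a Gamma(shape α, rate β) prior on the exponential rate λ, the posterior after n observations with total T = Σxᵢ is Gamma(α+n, β+T).
Sum of observations T = 53.39 hours; n = 4.
Posterior: Gamma(6.0+4, 3.8+53.39) = Gamma(10.0, 57.19).
Mode = (α−1)/β = 0.1574.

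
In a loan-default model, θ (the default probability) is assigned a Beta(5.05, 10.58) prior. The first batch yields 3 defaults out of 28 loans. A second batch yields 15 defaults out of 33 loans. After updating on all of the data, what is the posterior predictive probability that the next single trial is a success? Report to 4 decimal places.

0.3008

The Beta prior is conjugate to a Binomial/Bernoulli likelihood; the update adds successes to α and failures to β.
After batch 1: Beta(5.05+3, 10.58+25) = Beta(8.05, 35.58).
After batch 2: Beta(8.05+15, 35.58+18) = Beta(23.05, 53.58).
For a single future Bernoulli trial, P(success | data) = α/(α+β) = 0.3008.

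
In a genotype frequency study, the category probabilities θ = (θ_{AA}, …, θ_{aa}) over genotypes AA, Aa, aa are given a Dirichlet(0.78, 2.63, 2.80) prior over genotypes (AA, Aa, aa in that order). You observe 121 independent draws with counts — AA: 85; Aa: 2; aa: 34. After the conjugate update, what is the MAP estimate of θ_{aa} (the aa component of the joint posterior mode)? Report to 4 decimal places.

0.2882

The Dirichlet prior is conjugate to the Multinomial likelihood: each posterior αⱼ = prior αⱼ + observed count nⱼ.
Posterior concentration: (85.78, 4.63, 36.80), total = 127.21.
Joint mode component: (α_{aa}−1)/(Σα−K) = 35.80/124.21 = 0.2882.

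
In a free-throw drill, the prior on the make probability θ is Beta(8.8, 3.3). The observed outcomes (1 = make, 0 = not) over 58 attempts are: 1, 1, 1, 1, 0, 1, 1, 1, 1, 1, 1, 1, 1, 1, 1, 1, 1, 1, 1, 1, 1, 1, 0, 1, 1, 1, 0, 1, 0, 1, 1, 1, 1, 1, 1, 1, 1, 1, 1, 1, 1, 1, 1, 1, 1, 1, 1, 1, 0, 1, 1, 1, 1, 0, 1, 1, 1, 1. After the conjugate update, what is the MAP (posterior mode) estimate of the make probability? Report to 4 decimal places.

The Beta prior is conjugate to a Binomial/Bernoulli likelihood; the update adds successes to α and failures to β.
Posterior: Beta(α+k, β+n−k) = Beta(8.8+52, 3.3+6) = Beta(60.8, 9.3).
Mode of Beta(a,b) for a,b>1 is (a−1)/(a+b−2) = 59.8/68.1 = 0.8781.

0.8781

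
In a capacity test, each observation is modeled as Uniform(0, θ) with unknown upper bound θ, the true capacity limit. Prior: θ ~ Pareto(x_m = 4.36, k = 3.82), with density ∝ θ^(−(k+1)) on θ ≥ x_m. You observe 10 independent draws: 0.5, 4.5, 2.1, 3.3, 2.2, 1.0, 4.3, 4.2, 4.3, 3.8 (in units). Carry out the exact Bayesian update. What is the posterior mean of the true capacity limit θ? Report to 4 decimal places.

4.8510

A Pareto(scale x_m, shape k) prior on the upper bound θ of Uniform(0, θ) is conjugate: posterior is Pareto(max(x_m, max xᵢ), k + n).
Sample maximum = 4.5; prior scale x_m = 4.36 → posterior scale = max = 4.50.
Posterior shape = 3.82 + 10 = 13.82.
E[θ|data] = k·x_m/(k−1) = 13.82·4.50/12.82 = 4.8510.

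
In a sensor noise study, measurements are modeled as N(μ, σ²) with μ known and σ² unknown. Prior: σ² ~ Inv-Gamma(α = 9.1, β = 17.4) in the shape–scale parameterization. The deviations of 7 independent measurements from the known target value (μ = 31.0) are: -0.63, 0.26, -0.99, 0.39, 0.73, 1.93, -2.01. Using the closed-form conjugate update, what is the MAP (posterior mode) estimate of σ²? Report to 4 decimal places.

With known mean μ and an Inverse-Gamma(α, β) prior on σ², the Normal likelihood is conjugate: posterior is Inv-Gamma(α + n/2, β + Σ(xᵢ−μ)²/2).
Σ(xᵢ−μ)² = (-0.63)² + (0.26)² + (-0.99)² + (0.39)² + (0.73)² + (1.93)² + (-2.01)² = 9.8946.
Posterior: Inv-Gamma(9.1 + 7/2, 17.4 + 9.8946/2) = Inv-Gamma(12.60, 22.34730).
Mode = β/(α+1) = 22.34730/13.60 = 1.6432.

1.6432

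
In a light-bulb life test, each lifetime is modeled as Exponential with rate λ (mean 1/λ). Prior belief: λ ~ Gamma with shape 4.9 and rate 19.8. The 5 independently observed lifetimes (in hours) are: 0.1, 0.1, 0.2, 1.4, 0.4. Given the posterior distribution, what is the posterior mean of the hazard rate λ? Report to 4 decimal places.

0.4500

With a Gamma(shape α, rate β) prior on the exponential rate λ, the posterior after n observations with total T = Σxᵢ is Gamma(α+n, β+T).
Sum of observations T = 2.2 hours; n = 5.
Posterior: Gamma(4.9+5, 19.8+2.2) = Gamma(9.9, 22.0).
Posterior mean of λ = α/β = 9.9/22.0 = 0.4500.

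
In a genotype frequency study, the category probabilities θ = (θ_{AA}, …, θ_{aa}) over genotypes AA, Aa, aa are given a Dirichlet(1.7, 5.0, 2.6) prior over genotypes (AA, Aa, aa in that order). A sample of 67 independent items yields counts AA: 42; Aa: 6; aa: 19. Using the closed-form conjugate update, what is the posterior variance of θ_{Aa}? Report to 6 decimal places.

0.001596

The Dirichlet prior is conjugate to the Multinomial likelihood: each posterior αⱼ = prior αⱼ + observed count nⱼ.
Posterior concentration: (43.7, 11.0, 21.6), total = 76.3.
Var[θ_j] = α_j(Σα−α_j)/((Σα)²(Σα+1)) = 11.0·65.3/(76.3²·77.3) = 0.001596.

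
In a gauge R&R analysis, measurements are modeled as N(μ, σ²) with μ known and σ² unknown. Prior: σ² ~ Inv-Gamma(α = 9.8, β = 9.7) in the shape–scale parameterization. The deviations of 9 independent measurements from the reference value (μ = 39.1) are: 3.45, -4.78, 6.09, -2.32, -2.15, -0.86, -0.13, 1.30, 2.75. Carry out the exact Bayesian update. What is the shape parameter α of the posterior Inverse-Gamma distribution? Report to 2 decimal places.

14.30

With known mean μ and an Inverse-Gamma(α, β) prior on σ², the Normal likelihood is conjugate: posterior is Inv-Gamma(α + n/2, β + Σ(xᵢ−μ)²/2).
Σ(xᵢ−μ)² = (3.45)² + (-4.78)² + (6.09)² + (-2.32)² + (-2.15)² + (-0.86)² + (-0.13)² + (1.30)² + (2.75)² = 91.8529.
Posterior: Inv-Gamma(9.8 + 9/2, 9.7 + 91.8529/2) = Inv-Gamma(14.30, 55.62645).
Posterior α = 14.30.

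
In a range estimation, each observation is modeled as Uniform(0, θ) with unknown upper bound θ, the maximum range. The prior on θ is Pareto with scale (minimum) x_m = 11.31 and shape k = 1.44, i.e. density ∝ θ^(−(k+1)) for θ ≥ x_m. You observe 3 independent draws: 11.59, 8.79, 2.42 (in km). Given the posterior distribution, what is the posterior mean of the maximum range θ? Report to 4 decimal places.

14.9592

A Pareto(scale x_m, shape k) prior on the upper bound θ of Uniform(0, θ) is conjugate: posterior is Pareto(max(x_m, max xᵢ), k + n).
Sample maximum = 11.59; prior scale x_m = 11.31 → posterior scale = max = 11.59.
Posterior shape = 1.44 + 3 = 4.44.
E[θ|data] = k·x_m/(k−1) = 4.44·11.59/3.44 = 14.9592.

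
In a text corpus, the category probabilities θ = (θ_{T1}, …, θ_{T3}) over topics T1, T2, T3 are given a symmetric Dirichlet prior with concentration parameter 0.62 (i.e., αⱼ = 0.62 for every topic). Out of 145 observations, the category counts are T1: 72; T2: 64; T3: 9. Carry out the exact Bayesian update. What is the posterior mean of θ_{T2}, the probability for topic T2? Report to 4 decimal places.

0.4400

The Dirichlet prior is conjugate to the Multinomial likelihood: each posterior αⱼ = prior αⱼ + observed count nⱼ.
Posterior concentration: (72.62, 64.62, 9.62), total = 146.86.
E[θ_{T2}|data] = α_{T2}/Σα = 64.62/146.86 = 0.4400.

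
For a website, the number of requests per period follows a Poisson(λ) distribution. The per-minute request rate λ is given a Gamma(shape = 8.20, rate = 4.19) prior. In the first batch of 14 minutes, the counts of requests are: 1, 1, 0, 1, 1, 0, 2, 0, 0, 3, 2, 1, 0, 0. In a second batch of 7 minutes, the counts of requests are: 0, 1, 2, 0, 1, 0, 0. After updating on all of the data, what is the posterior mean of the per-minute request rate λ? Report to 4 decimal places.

With a Gamma(shape α, rate β) prior, the Poisson likelihood is conjugate: the posterior is Gamma(α + ΣXᵢ, β + n).
Batch 1: sum of counts S = 12 over n = 14 minutes.
After batch 1: Gamma(α+S, β+n) = Gamma(8.20+12, 4.19+14) = Gamma(20.20, 18.19).
Batch 2: sum of counts S = 4 over n = 7 minutes.
After batch 2: Gamma(α+S, β+n) = Gamma(20.20+4, 18.19+7) = Gamma(24.20, 25.19).
Posterior mean = α/β = 24.20/25.19 = 0.9607.

0.9607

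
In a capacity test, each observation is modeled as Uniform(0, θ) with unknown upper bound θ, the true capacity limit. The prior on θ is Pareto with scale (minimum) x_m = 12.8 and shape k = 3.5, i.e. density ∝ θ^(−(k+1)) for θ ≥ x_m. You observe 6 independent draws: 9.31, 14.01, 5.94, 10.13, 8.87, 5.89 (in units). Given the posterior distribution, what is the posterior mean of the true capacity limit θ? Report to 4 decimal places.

15.6582

A Pareto(scale x_m, shape k) prior on the upper bound θ of Uniform(0, θ) is conjugate: posterior is Pareto(max(x_m, max xᵢ), k + n).
Sample maximum = 14.01; prior scale x_m = 12.8 → posterior scale = max = 14.01.
Posterior shape = 3.5 + 6 = 9.5.
E[θ|data] = k·x_m/(k−1) = 9.5·14.01/8.5 = 15.6582.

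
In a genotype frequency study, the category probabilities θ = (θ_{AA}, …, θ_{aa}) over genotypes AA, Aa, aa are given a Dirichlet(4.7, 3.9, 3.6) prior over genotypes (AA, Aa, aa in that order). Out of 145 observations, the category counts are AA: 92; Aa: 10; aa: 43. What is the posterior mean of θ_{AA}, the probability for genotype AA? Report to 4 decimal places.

The Dirichlet prior is conjugate to the Multinomial likelihood: each posterior αⱼ = prior αⱼ + observed count nⱼ.
Posterior concentration: (96.7, 13.9, 46.6), total = 157.2.
E[θ_{AA}|data] = α_{AA}/Σα = 96.7/157.2 = 0.6151.

0.6151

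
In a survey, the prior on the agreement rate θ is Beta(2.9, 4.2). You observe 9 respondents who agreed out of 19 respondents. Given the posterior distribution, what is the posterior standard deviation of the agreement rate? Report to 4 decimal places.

The Beta prior is conjugate to a Binomial/Bernoulli likelihood; the update adds successes to α and failures to β.
Posterior: Beta(α+k, β+n−k) = Beta(2.9+9, 4.2+10) = Beta(11.9, 14.2).
Var = αβ/((α+β)²(α+β+1)) = 11.9·14.2/(26.1²·27.1) = 0.00915345; SD = √0.00915345 = 0.0957.

0.0957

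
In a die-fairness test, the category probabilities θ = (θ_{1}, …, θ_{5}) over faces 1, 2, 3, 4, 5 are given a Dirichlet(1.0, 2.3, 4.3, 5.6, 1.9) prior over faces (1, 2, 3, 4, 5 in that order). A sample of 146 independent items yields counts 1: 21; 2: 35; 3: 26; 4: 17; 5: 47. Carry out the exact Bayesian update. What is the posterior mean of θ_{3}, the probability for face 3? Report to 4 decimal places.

0.1881

The Dirichlet prior is conjugate to the Multinomial likelihood: each posterior αⱼ = prior αⱼ + observed count nⱼ.
Posterior concentration: (22.0, 37.3, 30.3, 22.6, 48.9), total = 161.1.
E[θ_{3}|data] = α_{3}/Σα = 30.3/161.1 = 0.1881.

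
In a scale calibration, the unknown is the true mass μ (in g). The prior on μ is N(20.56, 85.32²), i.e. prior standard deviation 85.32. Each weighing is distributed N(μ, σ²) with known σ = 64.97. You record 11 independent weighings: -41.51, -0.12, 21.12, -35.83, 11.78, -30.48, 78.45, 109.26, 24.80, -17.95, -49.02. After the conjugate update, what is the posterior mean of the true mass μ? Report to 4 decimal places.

7.1177

For Normal data with known variance σ², a Normal(μ₀, σ₀²) prior on μ is conjugate. Posterior precision = 1/σ₀² + n/σ²; posterior mean is the precision-weighted average of μ₀ and x̄.
Σxᵢ = (-41.51) + (-0.12) + 21.12 + (-35.83) + 11.78 + (-30.48) + 78.45 + 109.26 + 24.80 + (-17.95) + (-49.02) = 70.5, so n·x̄ = 70.5.
σ₀² = 85.32² = 7279.5024, σ² = 64.97² = 4221.1009; σ² + n·σ₀² = 4221.1009 + 11·7279.5024 = 84295.6273.
Posterior mean = (μ₀/σ₀² + n·x̄/σ²)/(1/σ₀² + n/σ²) = (σ²·μ₀ + σ₀²·n·x̄)/(σ² + n·σ₀²) = (4221.1009·20.56 + 7279.5024·70.5)/84295.6273 = 599990.753704/84295.6273 = 7.1177.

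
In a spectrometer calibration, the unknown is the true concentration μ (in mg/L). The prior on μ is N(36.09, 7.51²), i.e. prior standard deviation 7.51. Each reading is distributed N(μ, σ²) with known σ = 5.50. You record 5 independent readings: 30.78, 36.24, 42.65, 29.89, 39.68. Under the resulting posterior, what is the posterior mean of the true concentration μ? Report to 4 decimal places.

35.8714

For Normal data with known variance σ², a Normal(μ₀, σ₀²) prior on μ is conjugate. Posterior precision = 1/σ₀² + n/σ²; posterior mean is the precision-weighted average of μ₀ and x̄.
Σxᵢ = 30.78 + 36.24 + 42.65 + 29.89 + 39.68 = 179.24, so n·x̄ = 179.24.
σ₀² = 7.51² = 56.4001, σ² = 5.50² = 30.25; σ² + n·σ₀² = 30.25 + 5·56.4001 = 312.2505.
Posterior mean = (μ₀/σ₀² + n·x̄/σ²)/(1/σ₀² + n/σ²) = (σ²·μ₀ + σ₀²·n·x̄)/(σ² + n·σ₀²) = (30.25·36.09 + 56.4001·179.24)/312.2505 = 11200.876424/312.2505 = 35.8714.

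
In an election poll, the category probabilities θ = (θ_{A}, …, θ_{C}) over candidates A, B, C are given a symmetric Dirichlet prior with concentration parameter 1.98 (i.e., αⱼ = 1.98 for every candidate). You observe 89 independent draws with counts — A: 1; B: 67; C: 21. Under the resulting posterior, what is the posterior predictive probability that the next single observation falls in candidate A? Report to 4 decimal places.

The Dirichlet prior is conjugate to the Multinomial likelihood: each posterior αⱼ = prior αⱼ + observed count nⱼ.
Posterior concentration: (2.98, 68.98, 22.98), total = 94.94.
P(next = A | data) = α_{A}/Σα = 0.0314.

0.0314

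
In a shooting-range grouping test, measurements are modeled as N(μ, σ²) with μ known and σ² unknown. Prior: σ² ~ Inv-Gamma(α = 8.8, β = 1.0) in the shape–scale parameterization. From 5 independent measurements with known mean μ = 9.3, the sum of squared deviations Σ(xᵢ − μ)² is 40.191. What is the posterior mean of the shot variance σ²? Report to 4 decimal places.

2.0481

With known mean μ and an Inverse-Gamma(α, β) prior on σ², the Normal likelihood is conjugate: posterior is Inv-Gamma(α + n/2, β + Σ(xᵢ−μ)²/2).
Posterior: Inv-Gamma(8.8 + 5/2, 1.0 + 40.191/2) = Inv-Gamma(11.30, 21.0955).
E[σ²|data] = β/(α−1) = 21.0955/10.30 = 2.0481.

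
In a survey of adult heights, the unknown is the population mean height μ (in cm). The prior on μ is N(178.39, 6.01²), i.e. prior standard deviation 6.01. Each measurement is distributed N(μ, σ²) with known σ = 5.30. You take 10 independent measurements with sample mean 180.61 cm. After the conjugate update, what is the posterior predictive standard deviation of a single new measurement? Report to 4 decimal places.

5.5404

For Normal data with known variance σ², a Normal(μ₀, σ₀²) prior on μ is conjugate. Posterior precision = 1/σ₀² + n/σ²; posterior mean is the precision-weighted average of μ₀ and x̄.
σ₀² = 6.01² = 36.1201, σ² = 5.30² = 28.09; σ² + n·σ₀² = 28.09 + 10·36.1201 = 389.291.
Posterior precision = 1/σ₀² + n/σ² = 1/36.1201 + 10/28.09 = (σ² + n·σ₀²)/(σ₀²σ²) = 389.291/(36.1201·28.09); posterior variance σₙ² = σ₀²σ²/(σ² + n·σ₀²) = 36.1201·28.09/389.291 = 2.606311.
Predictive variance for one new observation = σₙ² + σ² = 36.1201·28.09/389.291 + 28.09 = σ²·(σ₀² + 389.291)/389.291 = 28.09·425.4111/389.291 = 30.696311; SD = √(28.09·425.4111/389.291) = 5.5404.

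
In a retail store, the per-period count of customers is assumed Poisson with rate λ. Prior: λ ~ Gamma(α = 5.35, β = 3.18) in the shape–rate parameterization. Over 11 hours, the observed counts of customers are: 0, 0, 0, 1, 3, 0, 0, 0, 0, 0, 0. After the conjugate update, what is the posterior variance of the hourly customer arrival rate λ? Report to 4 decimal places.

0.0465

With a Gamma(shape α, rate β) prior, the Poisson likelihood is conjugate: the posterior is Gamma(α + ΣXᵢ, β + n).
Sum of counts S = 4 over n = 11 hours.
Posterior: Gamma(α+S, β+n) = Gamma(5.35+4, 3.18+11) = Gamma(9.35, 14.18).
Var = α/β² = 9.35/14.18² = 0.0465.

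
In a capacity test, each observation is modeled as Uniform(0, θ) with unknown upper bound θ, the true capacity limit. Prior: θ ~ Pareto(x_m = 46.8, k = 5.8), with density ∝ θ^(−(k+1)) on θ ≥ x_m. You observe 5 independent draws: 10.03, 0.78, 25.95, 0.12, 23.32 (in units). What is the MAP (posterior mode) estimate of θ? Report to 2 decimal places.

46.80

A Pareto(scale x_m, shape k) prior on the upper bound θ of Uniform(0, θ) is conjugate: posterior is Pareto(max(x_m, max xᵢ), k + n).
Sample maximum = 25.95; prior scale x_m = 46.8 → posterior scale = max = 46.80.
Posterior shape = 5.8 + 5 = 10.8.
The Pareto density is decreasing on [x_m, ∞), so the mode is x_m = 46.80.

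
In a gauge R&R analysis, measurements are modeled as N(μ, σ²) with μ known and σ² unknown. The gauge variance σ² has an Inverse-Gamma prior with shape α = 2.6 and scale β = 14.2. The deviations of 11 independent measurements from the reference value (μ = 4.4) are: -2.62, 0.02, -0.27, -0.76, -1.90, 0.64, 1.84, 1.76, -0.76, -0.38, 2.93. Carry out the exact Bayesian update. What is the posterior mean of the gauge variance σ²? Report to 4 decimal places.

With known mean μ and an Inverse-Gamma(α, β) prior on σ², the Normal likelihood is conjugate: posterior is Inv-Gamma(α + n/2, β + Σ(xᵢ−μ)²/2).
Σ(xᵢ−μ)² = (-2.62)² + (0.02)² + (-0.27)² + (-0.76)² + (-1.90)² + (0.64)² + (1.84)² + (1.76)² + (-0.76)² + (-0.38)² + (2.93)² = 27.3250.
Posterior: Inv-Gamma(2.6 + 11/2, 14.2 + 27.3250/2) = Inv-Gamma(8.10, 27.86250).
E[σ²|data] = β/(α−1) = 27.86250/7.10 = 3.9243.

3.9243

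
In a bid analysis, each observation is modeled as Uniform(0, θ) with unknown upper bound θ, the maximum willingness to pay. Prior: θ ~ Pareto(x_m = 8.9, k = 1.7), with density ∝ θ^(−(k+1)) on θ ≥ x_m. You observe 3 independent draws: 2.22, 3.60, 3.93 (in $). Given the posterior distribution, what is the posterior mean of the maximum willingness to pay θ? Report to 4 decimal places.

11.3054

A Pareto(scale x_m, shape k) prior on the upper bound θ of Uniform(0, θ) is conjugate: posterior is Pareto(max(x_m, max xᵢ), k + n).
Sample maximum = 3.93; prior scale x_m = 8.9 → posterior scale = max = 8.90.
Posterior shape = 1.7 + 3 = 4.7.
E[θ|data] = k·x_m/(k−1) = 4.7·8.90/3.7 = 11.3054.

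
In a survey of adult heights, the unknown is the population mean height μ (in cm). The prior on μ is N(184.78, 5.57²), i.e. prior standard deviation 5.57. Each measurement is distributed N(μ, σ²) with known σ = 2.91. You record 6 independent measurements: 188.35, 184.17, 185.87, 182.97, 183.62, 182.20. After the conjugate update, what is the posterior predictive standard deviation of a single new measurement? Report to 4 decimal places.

3.1334

For Normal data with known variance σ², a Normal(μ₀, σ₀²) prior on μ is conjugate. Posterior precision = 1/σ₀² + n/σ²; posterior mean is the precision-weighted average of μ₀ and x̄.
σ₀² = 5.57² = 31.0249, σ² = 2.91² = 8.4681; σ² + n·σ₀² = 8.4681 + 6·31.0249 = 194.6175.
Posterior precision = 1/σ₀² + n/σ² = 1/31.0249 + 6/8.4681 = (σ² + n·σ₀²)/(σ₀²σ²) = 194.6175/(31.0249·8.4681); posterior variance σₙ² = σ₀²σ²/(σ² + n·σ₀²) = 31.0249·8.4681/194.6175 = 1.349940.
Predictive variance for one new observation = σₙ² + σ² = 31.0249·8.4681/194.6175 + 8.4681 = σ²·(σ₀² + 194.6175)/194.6175 = 8.4681·225.6424/194.6175 = 9.818040; SD = √(8.4681·225.6424/194.6175) = 3.1334.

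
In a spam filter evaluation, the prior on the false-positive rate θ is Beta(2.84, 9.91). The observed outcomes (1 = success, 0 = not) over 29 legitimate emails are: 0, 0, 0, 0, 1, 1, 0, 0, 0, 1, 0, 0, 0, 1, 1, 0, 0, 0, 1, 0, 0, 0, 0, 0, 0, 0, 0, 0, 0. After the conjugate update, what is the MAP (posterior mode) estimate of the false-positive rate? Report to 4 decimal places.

The Beta prior is conjugate to a Binomial/Bernoulli likelihood; the update adds successes to α and failures to β.
Posterior: Beta(α+k, β+n−k) = Beta(2.84+6, 9.91+23) = Beta(8.84, 32.91).
Mode of Beta(a,b) for a,b>1 is (a−1)/(a+b−2) = 7.84/39.75 = 0.1972.

0.1972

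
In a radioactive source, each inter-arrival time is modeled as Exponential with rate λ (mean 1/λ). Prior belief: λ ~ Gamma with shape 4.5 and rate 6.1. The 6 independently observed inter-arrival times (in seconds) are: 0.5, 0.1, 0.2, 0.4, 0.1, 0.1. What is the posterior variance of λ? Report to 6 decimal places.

0.186667

With a Gamma(shape α, rate β) prior on the exponential rate λ, the posterior after n observations with total T = Σxᵢ is Gamma(α+n, β+T).
Sum of observations T = 1.4 seconds; n = 6.
Posterior: Gamma(4.5+6, 6.1+1.4) = Gamma(10.5, 7.5).
Var = α/β² = 0.186667.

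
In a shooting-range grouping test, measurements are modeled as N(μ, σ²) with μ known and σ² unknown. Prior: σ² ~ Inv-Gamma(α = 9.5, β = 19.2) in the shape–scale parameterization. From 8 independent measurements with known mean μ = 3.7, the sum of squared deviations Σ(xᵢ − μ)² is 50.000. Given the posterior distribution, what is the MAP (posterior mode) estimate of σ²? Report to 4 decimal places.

3.0483

With known mean μ and an Inverse-Gamma(α, β) prior on σ², the Normal likelihood is conjugate: posterior is Inv-Gamma(α + n/2, β + Σ(xᵢ−μ)²/2).
Posterior: Inv-Gamma(9.5 + 8/2, 19.2 + 50.000/2) = Inv-Gamma(13.50, 44.2000).
Mode = β/(α+1) = 44.2000/14.50 = 3.0483.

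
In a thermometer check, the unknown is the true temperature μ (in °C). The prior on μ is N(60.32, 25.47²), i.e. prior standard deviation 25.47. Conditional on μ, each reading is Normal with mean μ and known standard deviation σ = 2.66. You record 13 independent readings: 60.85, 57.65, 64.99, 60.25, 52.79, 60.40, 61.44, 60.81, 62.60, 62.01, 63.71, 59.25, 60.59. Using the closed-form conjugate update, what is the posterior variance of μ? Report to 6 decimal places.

0.543821

For Normal data with known variance σ², a Normal(μ₀, σ₀²) prior on μ is conjugate. Posterior precision = 1/σ₀² + n/σ²; posterior mean is the precision-weighted average of μ₀ and x̄.
σ₀² = 25.47² = 648.7209, σ² = 2.66² = 7.0756; σ² + n·σ₀² = 7.0756 + 13·648.7209 = 8440.4473.
Posterior precision = 1/σ₀² + n/σ² = 1/648.7209 + 13/7.0756 = (σ² + n·σ₀²)/(σ₀²σ²) = 8440.4473/(648.7209·7.0756); posterior variance σₙ² = σ₀²σ²/(σ² + n·σ₀²) = 648.7209·7.0756/8440.4473 = 0.543821.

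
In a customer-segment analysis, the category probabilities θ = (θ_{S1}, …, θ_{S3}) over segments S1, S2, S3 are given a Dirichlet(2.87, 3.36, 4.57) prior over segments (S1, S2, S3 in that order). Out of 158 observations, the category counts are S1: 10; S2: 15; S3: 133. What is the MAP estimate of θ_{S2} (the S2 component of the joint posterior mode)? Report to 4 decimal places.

The Dirichlet prior is conjugate to the Multinomial likelihood: each posterior αⱼ = prior αⱼ + observed count nⱼ.
Posterior concentration: (12.87, 18.36, 137.57), total = 168.80.
Joint mode component: (α_{S2}−1)/(Σα−K) = 17.36/165.80 = 0.1047.

0.1047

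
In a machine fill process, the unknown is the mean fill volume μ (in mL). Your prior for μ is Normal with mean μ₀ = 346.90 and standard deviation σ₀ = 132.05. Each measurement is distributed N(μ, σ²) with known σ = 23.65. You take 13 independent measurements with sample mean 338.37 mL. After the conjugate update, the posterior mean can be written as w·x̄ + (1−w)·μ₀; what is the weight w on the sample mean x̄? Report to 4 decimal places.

0.9975

For Normal data with known variance σ², a Normal(μ₀, σ₀²) prior on μ is conjugate. Posterior precision = 1/σ₀² + n/σ²; posterior mean is the precision-weighted average of μ₀ and x̄.
σ₀² = 132.05² = 17437.2025, σ² = 23.65² = 559.3225. Prior precision 1/σ₀² = 1/17437.2025; data precision n/σ² = 13/559.3225.
w = (n/σ²)/(1/σ₀² + n/σ²) = n·σ₀²/(σ² + n·σ₀²) = 13·17437.2025/(559.3225 + 13·17437.2025) = 226683.6325/227242.955 = 0.9975.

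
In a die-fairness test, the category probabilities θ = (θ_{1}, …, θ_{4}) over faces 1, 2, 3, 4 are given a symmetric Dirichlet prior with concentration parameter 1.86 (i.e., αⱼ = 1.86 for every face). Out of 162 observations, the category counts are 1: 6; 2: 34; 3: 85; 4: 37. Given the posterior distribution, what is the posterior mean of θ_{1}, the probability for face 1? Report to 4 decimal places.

The Dirichlet prior is conjugate to the Multinomial likelihood: each posterior αⱼ = prior αⱼ + observed count nⱼ.
Posterior concentration: (7.86, 35.86, 86.86, 38.86), total = 169.44.
E[θ_{1}|data] = α_{1}/Σα = 7.86/169.44 = 0.0464.

0.0464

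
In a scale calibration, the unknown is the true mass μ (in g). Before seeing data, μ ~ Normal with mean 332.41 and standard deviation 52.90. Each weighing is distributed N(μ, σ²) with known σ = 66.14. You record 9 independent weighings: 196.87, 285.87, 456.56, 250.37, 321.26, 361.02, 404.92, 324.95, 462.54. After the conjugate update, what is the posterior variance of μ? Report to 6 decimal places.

For Normal data with known variance σ², a Normal(μ₀, σ₀²) prior on μ is conjugate. Posterior precision = 1/σ₀² + n/σ²; posterior mean is the precision-weighted average of μ₀ and x̄.
σ₀² = 52.90² = 2798.41, σ² = 66.14² = 4374.4996; σ² + n·σ₀² = 4374.4996 + 9·2798.41 = 29560.1896.
Posterior precision = 1/σ₀² + n/σ² = 1/2798.41 + 9/4374.4996 = (σ² + n·σ₀²)/(σ₀²σ²) = 29560.1896/(2798.41·4374.4996); posterior variance σₙ² = σ₀²σ²/(σ² + n·σ₀²) = 2798.41·4374.4996/29560.1896 = 414.126012.

414.126012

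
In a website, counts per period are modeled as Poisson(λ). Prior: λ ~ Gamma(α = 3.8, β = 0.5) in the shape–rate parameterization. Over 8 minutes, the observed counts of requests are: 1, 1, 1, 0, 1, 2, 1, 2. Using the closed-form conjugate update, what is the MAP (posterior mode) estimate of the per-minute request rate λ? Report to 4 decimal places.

1.3882

With a Gamma(shape α, rate β) prior, the Poisson likelihood is conjugate: the posterior is Gamma(α + ΣXᵢ, β + n).
Sum of counts S = 9 over n = 8 minutes.
Posterior: Gamma(α+S, β+n) = Gamma(3.8+9, 0.5+8) = Gamma(12.8, 8.5).
Mode of Gamma(α,β) for α≥1 is (α−1)/β = 11.8/8.5 = 1.3882.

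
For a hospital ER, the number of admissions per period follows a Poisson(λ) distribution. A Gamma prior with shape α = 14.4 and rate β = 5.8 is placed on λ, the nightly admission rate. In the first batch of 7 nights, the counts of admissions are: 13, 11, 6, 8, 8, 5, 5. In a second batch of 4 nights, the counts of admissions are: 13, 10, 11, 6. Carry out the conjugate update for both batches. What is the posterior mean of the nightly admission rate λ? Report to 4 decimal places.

With a Gamma(shape α, rate β) prior, the Poisson likelihood is conjugate: the posterior is Gamma(α + ΣXᵢ, β + n).
Batch 1: sum of counts S = 56 over n = 7 nights.
After batch 1: Gamma(α+S, β+n) = Gamma(14.4+56, 5.8+7) = Gamma(70.4, 12.8).
Batch 2: sum of counts S = 40 over n = 4 nights.
After batch 2: Gamma(α+S, β+n) = Gamma(70.4+40, 12.8+4) = Gamma(110.4, 16.8).
Posterior mean = α/β = 110.4/16.8 = 6.5714.

6.5714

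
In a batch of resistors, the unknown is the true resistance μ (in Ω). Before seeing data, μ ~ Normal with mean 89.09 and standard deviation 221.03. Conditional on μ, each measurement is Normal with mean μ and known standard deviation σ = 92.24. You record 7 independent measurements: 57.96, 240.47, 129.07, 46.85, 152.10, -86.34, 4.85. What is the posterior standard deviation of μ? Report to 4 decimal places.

For Normal data with known variance σ², a Normal(μ₀, σ₀²) prior on μ is conjugate. Posterior precision = 1/σ₀² + n/σ²; posterior mean is the precision-weighted average of μ₀ and x̄.
σ₀² = 221.03² = 48854.2609, σ² = 92.24² = 8508.2176; σ² + n·σ₀² = 8508.2176 + 7·48854.2609 = 350488.0439.
Posterior precision = 1/σ₀² + n/σ² = 1/48854.2609 + 7/8508.2176 = (σ² + n·σ₀²)/(σ₀²σ²) = 350488.0439/(48854.2609·8508.2176); posterior variance σₙ² = σ₀²σ²/(σ² + n·σ₀²) = 48854.2609·8508.2176/350488.0439 = 1185.953957.
Posterior SD = √σₙ² = √(48854.2609·8508.2176/350488.0439) = 34.4377.

34.4377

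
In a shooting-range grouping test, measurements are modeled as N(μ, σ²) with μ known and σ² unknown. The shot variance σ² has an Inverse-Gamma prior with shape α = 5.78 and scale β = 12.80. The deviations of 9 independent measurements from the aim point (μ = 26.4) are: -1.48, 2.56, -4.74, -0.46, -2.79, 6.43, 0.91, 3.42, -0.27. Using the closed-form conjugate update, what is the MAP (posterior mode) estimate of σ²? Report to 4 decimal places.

With known mean μ and an Inverse-Gamma(α, β) prior on σ², the Normal likelihood is conjugate: posterior is Inv-Gamma(α + n/2, β + Σ(xᵢ−μ)²/2).
Σ(xᵢ−μ)² = (-1.48)² + (2.56)² + (-4.74)² + (-0.46)² + (-2.79)² + (6.43)² + (0.91)² + (3.42)² + (-0.27)² = 93.1496.
Posterior: Inv-Gamma(5.78 + 9/2, 12.80 + 93.1496/2) = Inv-Gamma(10.28, 59.37480).
Mode = β/(α+1) = 59.37480/11.28 = 5.2637.

5.2637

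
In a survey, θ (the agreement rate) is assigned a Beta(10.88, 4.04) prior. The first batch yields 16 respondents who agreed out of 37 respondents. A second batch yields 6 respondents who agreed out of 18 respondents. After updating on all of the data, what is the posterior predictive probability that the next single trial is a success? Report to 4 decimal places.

The Beta prior is conjugate to a Binomial/Bernoulli likelihood; the update adds successes to α and failures to β.
After batch 1: Beta(10.88+16, 4.04+21) = Beta(26.88, 25.04).
After batch 2: Beta(26.88+6, 25.04+12) = Beta(32.88, 37.04).
For a single future Bernoulli trial, P(success | data) = α/(α+β) = 0.4703.

0.4703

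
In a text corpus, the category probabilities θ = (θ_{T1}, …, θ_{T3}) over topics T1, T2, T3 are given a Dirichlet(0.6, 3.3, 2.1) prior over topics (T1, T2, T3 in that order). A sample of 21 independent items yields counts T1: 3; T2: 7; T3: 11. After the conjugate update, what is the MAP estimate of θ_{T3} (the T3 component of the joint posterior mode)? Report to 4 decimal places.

0.5042

The Dirichlet prior is conjugate to the Multinomial likelihood: each posterior αⱼ = prior αⱼ + observed count nⱼ.
Posterior concentration: (3.6, 10.3, 13.1), total = 27.0.
Joint mode component: (α_{T3}−1)/(Σα−K) = 12.1/24.0 = 0.5042.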